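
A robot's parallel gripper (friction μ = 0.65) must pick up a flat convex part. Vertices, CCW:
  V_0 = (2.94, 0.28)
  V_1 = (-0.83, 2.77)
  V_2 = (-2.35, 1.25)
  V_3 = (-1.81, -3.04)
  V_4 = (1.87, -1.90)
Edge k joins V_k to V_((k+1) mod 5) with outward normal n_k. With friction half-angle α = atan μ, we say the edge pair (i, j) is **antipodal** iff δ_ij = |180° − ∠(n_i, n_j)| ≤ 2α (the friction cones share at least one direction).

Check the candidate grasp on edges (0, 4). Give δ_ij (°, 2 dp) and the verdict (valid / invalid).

δ = 97.30°, invalid

α = atan 0.65 = 33.02°;  2α = 66.05°
edge 0: e_0 = (-3.77, +2.49);  n_0 = (+0.5511, +0.8344)
edge 4: e_4 = (+1.07, +2.18);  n_4 = (+0.8977, -0.4406)
∠(n_0, n_4) = 82.70°
δ = |180° − 82.70°| = 97.30°
97.30° > 2α = 66.05°  →  invalid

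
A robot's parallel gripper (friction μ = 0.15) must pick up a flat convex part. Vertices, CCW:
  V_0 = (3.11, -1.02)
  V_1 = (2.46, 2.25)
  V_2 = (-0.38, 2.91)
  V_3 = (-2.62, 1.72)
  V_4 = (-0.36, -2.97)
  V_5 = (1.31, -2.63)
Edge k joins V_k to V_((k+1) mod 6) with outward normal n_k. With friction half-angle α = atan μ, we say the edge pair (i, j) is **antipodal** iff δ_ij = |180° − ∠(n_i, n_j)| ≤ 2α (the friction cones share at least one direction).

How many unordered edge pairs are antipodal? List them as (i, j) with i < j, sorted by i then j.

count = 3; pairs: (0,3), (2,4), (2,5)

α = atan 0.15 = 8.53°;  2α = 17.06°
n_0 = (+0.9808, +0.1950)
n_1 = (+0.2264, +0.9740)
n_2 = (-0.4692, +0.8831)
n_3 = (-0.9009, -0.4341)
n_4 = (+0.1995, -0.9799)
n_5 = (+0.6667, -0.7453)
  (0,1): δ = 114.33°  ·
  (0,2): δ = 73.26°  ·
  (0,3): δ = 14.49°  ✓
  (0,4): δ = 90.27°  ·
  (0,5): δ = 120.57°  ·
  (1,2): δ = 138.94°  ·
  (1,3): δ = 51.19°  ·
  (1,4): δ = 24.59°  ·
  (1,5): δ = 54.89°  ·
  (2,3): δ = 92.25°  ·
  (2,4): δ = 16.47°  ✓
  (2,5): δ = 13.83°  ✓
  (3,4): δ = 104.22°  ·
  (3,5): δ = 73.92°  ·
  (4,5): δ = 149.70°  ·
antipodal pairs: 3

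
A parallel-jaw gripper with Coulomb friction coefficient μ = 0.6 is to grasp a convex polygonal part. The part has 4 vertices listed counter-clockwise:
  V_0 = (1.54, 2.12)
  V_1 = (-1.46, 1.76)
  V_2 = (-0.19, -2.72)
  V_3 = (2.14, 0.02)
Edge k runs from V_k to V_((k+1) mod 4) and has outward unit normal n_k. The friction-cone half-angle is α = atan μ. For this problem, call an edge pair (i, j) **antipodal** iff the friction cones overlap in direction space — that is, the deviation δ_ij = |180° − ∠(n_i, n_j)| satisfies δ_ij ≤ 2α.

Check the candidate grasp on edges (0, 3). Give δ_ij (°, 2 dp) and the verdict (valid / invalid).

δ = 99.10°, invalid

α = atan 0.6 = 30.96°;  2α = 61.93°
edge 0: e_0 = (-3.00, -0.36);  n_0 = (-0.1191, +0.9929)
edge 3: e_3 = (-0.60, +2.10);  n_3 = (+0.9615, +0.2747)
∠(n_0, n_3) = 80.90°
δ = |180° − 80.90°| = 99.10°
99.10° > 2α = 61.93°  →  invalid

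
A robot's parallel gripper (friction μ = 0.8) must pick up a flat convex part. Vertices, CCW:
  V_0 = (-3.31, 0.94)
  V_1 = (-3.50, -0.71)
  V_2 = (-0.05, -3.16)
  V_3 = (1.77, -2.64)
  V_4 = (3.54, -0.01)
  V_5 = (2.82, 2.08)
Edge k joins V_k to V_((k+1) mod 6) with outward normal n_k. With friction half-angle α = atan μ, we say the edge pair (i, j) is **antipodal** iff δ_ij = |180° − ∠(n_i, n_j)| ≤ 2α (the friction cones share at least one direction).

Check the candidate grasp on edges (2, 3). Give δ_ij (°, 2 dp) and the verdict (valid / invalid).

δ = 139.89°, invalid

α = atan 0.8 = 38.66°;  2α = 77.32°
edge 2: e_2 = (+1.82, +0.52);  n_2 = (+0.2747, -0.9615)
edge 3: e_3 = (+1.77, +2.63);  n_3 = (+0.8296, -0.5583)
∠(n_2, n_3) = 40.11°
δ = |180° − 40.11°| = 139.89°
139.89° > 2α = 77.32°  →  invalid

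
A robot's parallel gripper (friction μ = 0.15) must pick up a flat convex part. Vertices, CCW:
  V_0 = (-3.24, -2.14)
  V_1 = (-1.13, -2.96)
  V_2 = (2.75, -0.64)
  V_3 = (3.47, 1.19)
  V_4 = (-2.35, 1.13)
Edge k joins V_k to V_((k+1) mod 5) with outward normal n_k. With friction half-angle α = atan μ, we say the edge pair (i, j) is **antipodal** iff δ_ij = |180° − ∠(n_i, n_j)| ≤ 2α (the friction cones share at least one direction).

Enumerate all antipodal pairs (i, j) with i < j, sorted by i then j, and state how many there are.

count = 1; pairs: (2,4)

α = atan 0.15 = 8.53°;  2α = 17.06°
n_0 = (-0.3622, -0.9321)
n_1 = (+0.5132, -0.8583)
n_2 = (+0.9306, -0.3661)
n_3 = (-0.0103, +0.9999)
n_4 = (-0.9649, +0.2626)
  (0,1): δ = 127.89°  ·
  (0,2): δ = 90.24°  ·
  (0,3): δ = 21.83°  ·
  (0,4): δ = 96.01°  ·
  (1,2): δ = 142.35°  ·
  (1,3): δ = 30.29°  ·
  (1,4): δ = 43.90°  ·
  (2,3): δ = 67.93°  ·
  (2,4): δ = 6.25°  ✓
  (3,4): δ = 105.82°  ·
antipodal pairs: 1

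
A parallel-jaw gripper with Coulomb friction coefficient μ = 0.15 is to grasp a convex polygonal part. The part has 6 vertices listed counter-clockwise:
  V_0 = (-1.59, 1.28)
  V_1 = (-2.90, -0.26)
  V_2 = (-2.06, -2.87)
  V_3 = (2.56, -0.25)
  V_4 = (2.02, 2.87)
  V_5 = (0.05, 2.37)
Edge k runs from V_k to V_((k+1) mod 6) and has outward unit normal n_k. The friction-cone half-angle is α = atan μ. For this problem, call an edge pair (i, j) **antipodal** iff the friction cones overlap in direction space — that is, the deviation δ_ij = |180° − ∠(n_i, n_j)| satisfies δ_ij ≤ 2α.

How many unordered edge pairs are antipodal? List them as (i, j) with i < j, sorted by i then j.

α = atan 0.15 = 8.53°;  2α = 17.06°
n_0 = (-0.7617, +0.6479)
n_1 = (-0.9519, -0.3064)
n_2 = (+0.4933, -0.8699)
n_3 = (+0.9854, +0.1705)
n_4 = (-0.2460, +0.9693)
n_5 = (-0.5535, +0.8328)
  (0,1): δ = 121.77°  ·
  (0,2): δ = 20.06°  ·
  (0,3): δ = 50.21°  ·
  (0,4): δ = 144.63°  ·
  (0,5): δ = 164.00°  ·
  (1,2): δ = 78.28°  ·
  (1,3): δ = 8.02°  ✓
  (1,4): δ = 86.40°  ·
  (1,5): δ = 105.77°  ·
  (2,3): δ = 109.74°  ·
  (2,4): δ = 15.32°  ✓
  (2,5): δ = 4.05°  ✓
  (3,4): δ = 85.58°  ·
  (3,5): δ = 66.21°  ·
  (4,5): δ = 160.63°  ·
antipodal pairs: 3

count = 3; pairs: (1,3), (2,4), (2,5)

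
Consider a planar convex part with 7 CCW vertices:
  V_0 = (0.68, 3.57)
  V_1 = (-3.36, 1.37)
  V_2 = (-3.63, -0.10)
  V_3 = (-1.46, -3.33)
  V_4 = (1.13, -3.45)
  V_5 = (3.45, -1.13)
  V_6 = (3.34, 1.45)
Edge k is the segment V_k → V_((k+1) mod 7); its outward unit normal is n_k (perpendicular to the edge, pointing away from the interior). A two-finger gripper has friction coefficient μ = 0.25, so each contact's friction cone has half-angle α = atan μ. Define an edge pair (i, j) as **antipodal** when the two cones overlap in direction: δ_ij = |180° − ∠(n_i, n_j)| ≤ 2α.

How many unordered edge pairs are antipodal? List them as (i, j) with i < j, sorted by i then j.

α = atan 0.25 = 14.04°;  2α = 28.07°
n_0 = (-0.4782, +0.8782)
n_1 = (-0.9835, +0.1807)
n_2 = (-0.8301, -0.5577)
n_3 = (-0.0463, -0.9989)
n_4 = (+0.7071, -0.7071)
n_5 = (+0.9991, +0.0426)
n_6 = (+0.6233, +0.7820)
  (0,1): δ = 128.98°  ·
  (0,2): δ = 84.68°  ·
  (0,3): δ = 31.22°  ·
  (0,4): δ = 16.43°  ✓
  (0,5): δ = 63.87°  ·
  (0,6): δ = 112.87°  ·
  (1,2): δ = 135.70°  ·
  (1,3): δ = 82.25°  ·
  (1,4): δ = 34.59°  ·
  (1,5): δ = 12.85°  ✓
  (1,6): δ = 61.85°  ·
  (2,3): δ = 126.55°  ·
  (2,4): δ = 78.89°  ·
  (2,5): δ = 31.45°  ·
  (2,6): δ = 17.55°  ✓
  (3,4): δ = 132.35°  ·
  (3,5): δ = 84.91°  ·
  (3,6): δ = 35.90°  ·
  (4,5): δ = 132.56°  ·
  (4,6): δ = 83.55°  ·
  (5,6): δ = 131.00°  ·
antipodal pairs: 3

count = 3; pairs: (0,4), (1,5), (2,6)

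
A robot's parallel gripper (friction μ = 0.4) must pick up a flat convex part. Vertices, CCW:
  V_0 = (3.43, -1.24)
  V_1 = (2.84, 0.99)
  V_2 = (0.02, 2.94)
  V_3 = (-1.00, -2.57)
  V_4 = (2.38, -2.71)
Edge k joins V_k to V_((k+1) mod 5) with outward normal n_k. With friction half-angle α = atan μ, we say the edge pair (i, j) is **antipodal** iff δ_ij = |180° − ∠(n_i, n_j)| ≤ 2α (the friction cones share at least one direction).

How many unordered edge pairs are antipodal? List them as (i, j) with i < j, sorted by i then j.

count = 3; pairs: (0,2), (1,3), (2,4)

α = atan 0.4 = 21.80°;  2α = 43.60°
n_0 = (+0.9667, +0.2558)
n_1 = (+0.5688, +0.8225)
n_2 = (-0.9833, +0.1820)
n_3 = (-0.0414, -0.9991)
n_4 = (+0.8137, -0.5812)
  (0,1): δ = 139.48°  ·
  (0,2): δ = 25.31°  ✓
  (0,3): δ = 72.81°  ·
  (0,4): δ = 129.64°  ·
  (1,2): δ = 65.82°  ·
  (1,3): δ = 32.29°  ✓
  (1,4): δ = 89.13°  ·
  (2,3): δ = 81.88°  ·
  (2,4): δ = 25.05°  ✓
  (3,4): δ = 123.17°  ·
antipodal pairs: 3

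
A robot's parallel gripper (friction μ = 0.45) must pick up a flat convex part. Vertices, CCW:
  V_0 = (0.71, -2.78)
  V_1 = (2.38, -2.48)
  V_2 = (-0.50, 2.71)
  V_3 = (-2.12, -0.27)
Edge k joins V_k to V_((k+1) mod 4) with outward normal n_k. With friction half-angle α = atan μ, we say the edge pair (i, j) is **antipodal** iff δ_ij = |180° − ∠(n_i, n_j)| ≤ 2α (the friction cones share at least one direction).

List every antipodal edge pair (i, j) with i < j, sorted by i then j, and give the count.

count = 1; pairs: (1,3)

α = atan 0.45 = 24.23°;  2α = 48.46°
n_0 = (+0.1768, -0.9842)
n_1 = (+0.8744, +0.4852)
n_2 = (-0.8786, +0.4776)
n_3 = (-0.6635, -0.7481)
  (0,1): δ = 71.16°  ·
  (0,2): δ = 51.29°  ·
  (0,3): δ = 128.25°  ·
  (1,2): δ = 57.56°  ·
  (1,3): δ = 19.40°  ✓
  (2,3): δ = 103.04°  ·
antipodal pairs: 1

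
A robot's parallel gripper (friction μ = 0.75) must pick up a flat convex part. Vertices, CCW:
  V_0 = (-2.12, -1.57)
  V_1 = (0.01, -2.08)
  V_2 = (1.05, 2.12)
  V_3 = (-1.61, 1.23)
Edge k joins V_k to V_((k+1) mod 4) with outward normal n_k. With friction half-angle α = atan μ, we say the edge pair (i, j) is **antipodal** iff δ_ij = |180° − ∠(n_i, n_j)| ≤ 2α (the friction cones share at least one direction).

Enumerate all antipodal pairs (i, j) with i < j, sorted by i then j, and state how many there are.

α = atan 0.75 = 36.87°;  2α = 73.74°
n_0 = (-0.2329, -0.9725)
n_1 = (+0.9707, -0.2404)
n_2 = (-0.3173, +0.9483)
n_3 = (-0.9838, +0.1792)
  (0,1): δ = 90.44°  ·
  (0,2): δ = 31.96°  ✓
  (0,3): δ = 93.14°  ·
  (1,2): δ = 57.59°  ✓
  (1,3): δ = 3.58°  ✓
  (2,3): δ = 118.82°  ·
antipodal pairs: 3

count = 3; pairs: (0,2), (1,2), (1,3)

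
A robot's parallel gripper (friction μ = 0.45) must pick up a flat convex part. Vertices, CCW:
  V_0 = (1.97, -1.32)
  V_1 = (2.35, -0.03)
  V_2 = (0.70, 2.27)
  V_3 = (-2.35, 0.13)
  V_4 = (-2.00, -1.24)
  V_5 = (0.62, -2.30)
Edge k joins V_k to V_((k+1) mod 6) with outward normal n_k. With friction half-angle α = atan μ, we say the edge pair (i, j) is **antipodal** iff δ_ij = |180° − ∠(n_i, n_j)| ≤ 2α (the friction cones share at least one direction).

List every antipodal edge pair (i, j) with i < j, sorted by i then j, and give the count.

α = atan 0.45 = 24.23°;  2α = 48.46°
n_0 = (+0.9592, -0.2826)
n_1 = (+0.8125, +0.5829)
n_2 = (-0.5744, +0.8186)
n_3 = (-0.9689, -0.2475)
n_4 = (-0.3750, -0.9270)
n_5 = (+0.5875, -0.8093)
  (0,1): δ = 127.93°  ·
  (0,2): δ = 38.53°  ✓
  (0,3): δ = 30.74°  ✓
  (0,4): δ = 84.39°  ·
  (0,5): δ = 142.39°  ·
  (1,2): δ = 90.60°  ·
  (1,3): δ = 21.32°  ✓
  (1,4): δ = 32.32°  ✓
  (1,5): δ = 90.32°  ·
  (2,3): δ = 110.72°  ·
  (2,4): δ = 57.08°  ·
  (2,5): δ = 0.92°  ✓
  (3,4): δ = 126.36°  ·
  (3,5): δ = 68.35°  ·
  (4,5): δ = 122.00°  ·
antipodal pairs: 5

count = 5; pairs: (0,2), (0,3), (1,3), (1,4), (2,5)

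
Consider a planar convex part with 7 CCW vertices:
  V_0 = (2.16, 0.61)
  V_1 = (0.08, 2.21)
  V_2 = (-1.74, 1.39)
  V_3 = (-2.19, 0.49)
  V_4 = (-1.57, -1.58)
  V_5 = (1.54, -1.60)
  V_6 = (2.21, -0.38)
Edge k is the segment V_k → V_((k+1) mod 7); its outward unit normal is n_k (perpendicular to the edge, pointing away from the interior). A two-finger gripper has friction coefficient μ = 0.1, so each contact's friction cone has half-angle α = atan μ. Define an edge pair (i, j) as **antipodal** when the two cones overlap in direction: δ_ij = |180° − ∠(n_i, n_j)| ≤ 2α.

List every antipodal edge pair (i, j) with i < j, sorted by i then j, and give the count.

α = atan 0.1 = 5.71°;  2α = 11.42°
n_0 = (+0.6097, +0.7926)
n_1 = (-0.4108, +0.9117)
n_2 = (-0.8944, +0.4472)
n_3 = (-0.9580, -0.2869)
n_4 = (-0.0064, -1.0000)
n_5 = (+0.8765, -0.4814)
n_6 = (+0.9987, +0.0504)
  (0,1): δ = 118.18°  ·
  (0,2): δ = 79.00°  ·
  (0,3): δ = 35.76°  ·
  (0,4): δ = 37.20°  ·
  (0,5): δ = 98.79°  ·
  (0,6): δ = 130.46°  ·
  (1,2): δ = 140.82°  ·
  (1,3): δ = 97.58°  ·
  (1,4): δ = 24.62°  ·
  (1,5): δ = 36.97°  ·
  (1,6): δ = 68.64°  ·
  (2,3): δ = 136.76°  ·
  (2,4): δ = 63.80°  ·
  (2,5): δ = 2.21°  ✓
  (2,6): δ = 29.46°  ·
  (3,4): δ = 107.04°  ·
  (3,5): δ = 45.45°  ·
  (3,6): δ = 13.78°  ·
  (4,5): δ = 118.41°  ·
  (4,6): δ = 86.74°  ·
  (5,6): δ = 148.33°  ·
antipodal pairs: 1

count = 1; pairs: (2,5)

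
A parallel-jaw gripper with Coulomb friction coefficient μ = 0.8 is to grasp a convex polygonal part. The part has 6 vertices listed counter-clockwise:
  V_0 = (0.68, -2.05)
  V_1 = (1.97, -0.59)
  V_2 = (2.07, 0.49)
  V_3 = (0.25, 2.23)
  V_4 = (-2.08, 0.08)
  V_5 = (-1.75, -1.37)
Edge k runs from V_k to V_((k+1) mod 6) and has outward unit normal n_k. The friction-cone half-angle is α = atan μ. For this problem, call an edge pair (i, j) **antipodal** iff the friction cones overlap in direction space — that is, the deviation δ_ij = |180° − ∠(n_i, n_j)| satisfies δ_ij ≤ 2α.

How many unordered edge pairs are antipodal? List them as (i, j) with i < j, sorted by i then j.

α = atan 0.8 = 38.66°;  2α = 77.32°
n_0 = (+0.7494, -0.6621)
n_1 = (+0.9957, -0.0922)
n_2 = (+0.6910, +0.7228)
n_3 = (-0.6781, +0.7349)
n_4 = (-0.9751, -0.2219)
n_5 = (-0.2695, -0.9630)
  (0,1): δ = 143.83°  ·
  (0,2): δ = 92.25°  ·
  (0,3): δ = 5.84°  ✓
  (0,4): δ = 54.28°  ✓
  (0,5): δ = 115.83°  ·
  (1,2): δ = 128.42°  ·
  (1,3): δ = 42.01°  ✓
  (1,4): δ = 18.11°  ✓
  (1,5): δ = 79.66°  ·
  (2,3): δ = 93.59°  ·
  (2,4): δ = 33.47°  ✓
  (2,5): δ = 28.08°  ✓
  (3,4): δ = 119.88°  ·
  (3,5): δ = 58.33°  ✓
  (4,5): δ = 118.45°  ·
antipodal pairs: 7

count = 7; pairs: (0,3), (0,4), (1,3), (1,4), (2,4), (2,5), (3,5)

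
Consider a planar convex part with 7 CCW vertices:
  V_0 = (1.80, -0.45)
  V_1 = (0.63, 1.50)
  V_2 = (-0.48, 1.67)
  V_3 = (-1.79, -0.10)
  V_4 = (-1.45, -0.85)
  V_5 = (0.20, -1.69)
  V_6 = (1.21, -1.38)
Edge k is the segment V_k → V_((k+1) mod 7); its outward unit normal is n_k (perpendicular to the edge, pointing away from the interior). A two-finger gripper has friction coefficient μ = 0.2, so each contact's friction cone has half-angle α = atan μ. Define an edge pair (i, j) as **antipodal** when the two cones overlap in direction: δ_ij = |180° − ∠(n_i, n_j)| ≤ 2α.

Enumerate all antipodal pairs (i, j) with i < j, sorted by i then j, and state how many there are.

count = 3; pairs: (0,3), (1,4), (2,6)

α = atan 0.2 = 11.31°;  2α = 22.62°
n_0 = (+0.8575, +0.5145)
n_1 = (+0.1514, +0.9885)
n_2 = (-0.8038, +0.5949)
n_3 = (-0.9108, -0.4129)
n_4 = (-0.4537, -0.8912)
n_5 = (+0.2934, -0.9560)
n_6 = (+0.8444, -0.5357)
  (0,1): δ = 129.67°  ·
  (0,2): δ = 67.47°  ·
  (0,3): δ = 6.58°  ✓
  (0,4): δ = 32.06°  ·
  (0,5): δ = 76.10°  ·
  (0,6): δ = 116.64°  ·
  (1,2): δ = 117.80°  ·
  (1,3): δ = 56.91°  ·
  (1,4): δ = 18.27°  ✓
  (1,5): δ = 25.77°  ·
  (1,6): δ = 66.32°  ·
  (2,3): δ = 119.11°  ·
  (2,4): δ = 80.47°  ·
  (2,5): δ = 36.43°  ·
  (2,6): δ = 4.11°  ✓
  (3,4): δ = 141.37°  ·
  (3,5): δ = 97.32°  ·
  (3,6): δ = 56.78°  ·
  (4,5): δ = 135.96°  ·
  (4,6): δ = 95.41°  ·
  (5,6): δ = 139.45°  ·
antipodal pairs: 3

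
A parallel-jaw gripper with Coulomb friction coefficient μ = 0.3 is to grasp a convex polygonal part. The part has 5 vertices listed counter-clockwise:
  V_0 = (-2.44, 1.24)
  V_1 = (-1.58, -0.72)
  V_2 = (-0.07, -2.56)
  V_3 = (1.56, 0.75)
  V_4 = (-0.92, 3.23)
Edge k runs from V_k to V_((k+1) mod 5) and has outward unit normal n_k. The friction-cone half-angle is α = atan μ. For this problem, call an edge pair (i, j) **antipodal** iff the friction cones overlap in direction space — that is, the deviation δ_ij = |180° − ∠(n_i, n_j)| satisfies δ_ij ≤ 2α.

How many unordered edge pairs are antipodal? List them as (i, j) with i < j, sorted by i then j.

count = 3; pairs: (0,3), (1,3), (2,4)

α = atan 0.3 = 16.70°;  2α = 33.40°
n_0 = (-0.9157, -0.4018)
n_1 = (-0.7730, -0.6344)
n_2 = (+0.8971, -0.4418)
n_3 = (+0.7071, +0.7071)
n_4 = (-0.7947, +0.6070)
  (0,1): δ = 164.32°  ·
  (0,2): δ = 49.91°  ·
  (0,3): δ = 21.31°  ✓
  (0,4): δ = 118.94°  ·
  (1,2): δ = 65.59°  ·
  (1,3): δ = 5.63°  ✓
  (1,4): δ = 103.25°  ·
  (2,3): δ = 108.78°  ·
  (2,4): δ = 11.16°  ✓
  (3,4): δ = 82.37°  ·
antipodal pairs: 3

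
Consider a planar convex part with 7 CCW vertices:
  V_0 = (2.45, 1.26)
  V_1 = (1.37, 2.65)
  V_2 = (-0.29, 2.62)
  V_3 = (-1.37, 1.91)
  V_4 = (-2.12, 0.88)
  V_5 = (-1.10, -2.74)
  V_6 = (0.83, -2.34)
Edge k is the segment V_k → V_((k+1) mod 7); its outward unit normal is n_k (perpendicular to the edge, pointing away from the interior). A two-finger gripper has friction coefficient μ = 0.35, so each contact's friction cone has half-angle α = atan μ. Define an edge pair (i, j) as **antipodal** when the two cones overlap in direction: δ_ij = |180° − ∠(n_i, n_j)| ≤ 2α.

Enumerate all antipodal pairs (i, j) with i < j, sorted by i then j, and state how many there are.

α = atan 0.35 = 19.29°;  2α = 38.58°
n_0 = (+0.7897, +0.6135)
n_1 = (-0.0181, +0.9998)
n_2 = (-0.5493, +0.8356)
n_3 = (-0.8084, +0.5886)
n_4 = (-0.9625, -0.2712)
n_5 = (+0.2029, -0.9792)
n_6 = (+0.9119, -0.4104)
  (0,1): δ = 126.81°  ·
  (0,2): δ = 94.53°  ·
  (0,3): δ = 73.91°  ·
  (0,4): δ = 22.11°  ✓
  (0,5): δ = 63.86°  ·
  (0,6): δ = 117.93°  ·
  (1,2): δ = 147.71°  ·
  (1,3): δ = 127.10°  ·
  (1,4): δ = 75.30°  ·
  (1,5): δ = 10.67°  ✓
  (1,6): δ = 64.74°  ·
  (2,3): δ = 159.38°  ·
  (2,4): δ = 107.59°  ·
  (2,5): δ = 21.61°  ✓
  (2,6): δ = 32.45°  ✓
  (3,4): δ = 128.20°  ·
  (3,5): δ = 42.23°  ·
  (3,6): δ = 11.83°  ✓
  (4,5): δ = 94.03°  ·
  (4,6): δ = 39.96°  ·
  (5,6): δ = 125.94°  ·
antipodal pairs: 5

count = 5; pairs: (0,4), (1,5), (2,5), (2,6), (3,6)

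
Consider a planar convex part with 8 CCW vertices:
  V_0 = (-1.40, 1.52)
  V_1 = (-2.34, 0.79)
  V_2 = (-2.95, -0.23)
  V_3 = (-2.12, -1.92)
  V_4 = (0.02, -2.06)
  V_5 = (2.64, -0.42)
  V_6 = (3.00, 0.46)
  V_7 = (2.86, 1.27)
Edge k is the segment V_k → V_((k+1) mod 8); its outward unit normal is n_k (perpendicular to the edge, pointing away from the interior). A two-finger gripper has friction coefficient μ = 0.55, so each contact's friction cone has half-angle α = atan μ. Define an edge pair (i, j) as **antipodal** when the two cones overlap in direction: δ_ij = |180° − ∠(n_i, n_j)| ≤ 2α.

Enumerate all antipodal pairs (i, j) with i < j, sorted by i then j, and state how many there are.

count = 10; pairs: (0,3), (0,4), (0,5), (1,4), (1,5), (1,6), (2,5), (2,6), (3,7), (4,7)

α = atan 0.55 = 28.81°;  2α = 57.62°
n_0 = (-0.6134, +0.7898)
n_1 = (-0.8582, +0.5133)
n_2 = (-0.8976, -0.4408)
n_3 = (-0.0653, -0.9979)
n_4 = (+0.5306, -0.8476)
n_5 = (+0.9255, -0.3786)
n_6 = (+0.9854, +0.1703)
n_7 = (+0.0586, +0.9983)
  (0,1): δ = 158.71°  ·
  (0,2): δ = 101.68°  ·
  (0,3): δ = 41.58°  ✓
  (0,4): δ = 5.79°  ✓
  (0,5): δ = 29.92°  ✓
  (0,6): δ = 61.97°  ·
  (0,7): δ = 138.81°  ·
  (1,2): δ = 122.96°  ·
  (1,3): δ = 62.86°  ·
  (1,4): δ = 27.07°  ✓
  (1,5): δ = 8.63°  ✓
  (1,6): δ = 40.69°  ✓
  (1,7): δ = 117.52°  ·
  (2,3): δ = 119.90°  ·
  (2,4): δ = 84.11°  ·
  (2,5): δ = 48.41°  ✓
  (2,6): δ = 16.35°  ✓
  (2,7): δ = 60.48°  ·
  (3,4): δ = 144.21°  ·
  (3,5): δ = 108.51°  ·
  (3,6): δ = 76.45°  ·
  (3,7): δ = 0.38°  ✓
  (4,5): δ = 144.29°  ·
  (4,6): δ = 112.24°  ·
  (4,7): δ = 35.40°  ✓
  (5,6): δ = 147.94°  ·
  (5,7): δ = 71.11°  ·
  (6,7): δ = 103.16°  ·
antipodal pairs: 10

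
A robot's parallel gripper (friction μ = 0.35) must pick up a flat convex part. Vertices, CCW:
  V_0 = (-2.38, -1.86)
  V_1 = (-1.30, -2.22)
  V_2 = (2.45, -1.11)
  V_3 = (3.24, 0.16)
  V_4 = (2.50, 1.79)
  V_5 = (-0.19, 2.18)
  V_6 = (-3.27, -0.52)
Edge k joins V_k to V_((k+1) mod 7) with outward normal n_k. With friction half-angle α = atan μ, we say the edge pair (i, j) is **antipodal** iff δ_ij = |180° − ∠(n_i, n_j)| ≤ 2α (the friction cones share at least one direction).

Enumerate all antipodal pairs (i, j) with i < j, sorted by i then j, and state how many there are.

count = 5; pairs: (0,4), (1,4), (1,5), (2,5), (3,6)

α = atan 0.35 = 19.29°;  2α = 38.58°
n_0 = (-0.3162, -0.9487)
n_1 = (+0.2838, -0.9589)
n_2 = (+0.8491, -0.5282)
n_3 = (+0.9106, +0.4134)
n_4 = (+0.1435, +0.9897)
n_5 = (-0.6592, +0.7520)
n_6 = (-0.8330, -0.5533)
  (0,1): δ = 145.08°  ·
  (0,2): δ = 103.45°  ·
  (0,3): δ = 47.15°  ·
  (0,4): δ = 10.19°  ✓
  (0,5): δ = 59.67°  ·
  (0,6): δ = 142.03°  ·
  (1,2): δ = 138.37°  ·
  (1,3): δ = 82.07°  ·
  (1,4): δ = 24.74°  ✓
  (1,5): δ = 24.75°  ✓
  (1,6): δ = 107.10°  ·
  (2,3): δ = 123.70°  ·
  (2,4): δ = 66.37°  ·
  (2,5): δ = 16.88°  ✓
  (2,6): δ = 65.47°  ·
  (3,4): δ = 122.67°  ·
  (3,5): δ = 73.18°  ·
  (3,6): δ = 9.17°  ✓
  (4,5): δ = 130.51°  ·
  (4,6): δ = 48.16°  ·
  (5,6): δ = 97.65°  ·
antipodal pairs: 5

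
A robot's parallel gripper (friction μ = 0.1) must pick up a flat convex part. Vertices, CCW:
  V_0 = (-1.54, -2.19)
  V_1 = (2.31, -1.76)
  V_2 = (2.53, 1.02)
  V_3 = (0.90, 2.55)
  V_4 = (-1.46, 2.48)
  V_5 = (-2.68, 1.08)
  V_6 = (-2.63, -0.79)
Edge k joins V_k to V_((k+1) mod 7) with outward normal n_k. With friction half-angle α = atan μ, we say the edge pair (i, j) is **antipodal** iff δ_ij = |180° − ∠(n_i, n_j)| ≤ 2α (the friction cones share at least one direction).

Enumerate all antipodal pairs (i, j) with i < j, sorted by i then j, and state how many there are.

α = atan 0.1 = 5.71°;  2α = 11.42°
n_0 = (+0.1110, -0.9938)
n_1 = (+0.9969, -0.0789)
n_2 = (+0.6844, +0.7291)
n_3 = (-0.0296, +0.9996)
n_4 = (-0.7539, +0.6570)
n_5 = (-0.9996, -0.0267)
n_6 = (-0.7890, -0.6143)
  (0,1): δ = 100.90°  ·
  (0,2): δ = 49.56°  ·
  (0,3): δ = 4.67°  ✓
  (0,4): δ = 42.56°  ·
  (0,5): δ = 85.16°  ·
  (0,6): δ = 121.53°  ·
  (1,2): δ = 128.66°  ·
  (1,3): δ = 83.78°  ·
  (1,4): δ = 36.55°  ·
  (1,5): δ = 6.06°  ✓
  (1,6): δ = 42.43°  ·
  (2,3): δ = 135.11°  ·
  (2,4): δ = 87.88°  ·
  (2,5): δ = 45.28°  ·
  (2,6): δ = 8.91°  ✓
  (3,4): δ = 132.77°  ·
  (3,5): δ = 90.17°  ·
  (3,6): δ = 53.80°  ·
  (4,5): δ = 137.40°  ·
  (4,6): δ = 101.03°  ·
  (5,6): δ = 143.63°  ·
antipodal pairs: 3

count = 3; pairs: (0,3), (1,5), (2,6)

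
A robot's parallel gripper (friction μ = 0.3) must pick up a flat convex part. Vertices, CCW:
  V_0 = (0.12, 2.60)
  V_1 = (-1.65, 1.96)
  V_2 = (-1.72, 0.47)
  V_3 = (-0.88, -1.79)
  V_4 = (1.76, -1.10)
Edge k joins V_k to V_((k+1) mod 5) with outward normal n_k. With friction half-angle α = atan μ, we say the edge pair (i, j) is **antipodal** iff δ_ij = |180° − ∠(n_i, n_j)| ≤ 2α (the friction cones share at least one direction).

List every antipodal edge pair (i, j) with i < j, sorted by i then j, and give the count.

count = 3; pairs: (0,3), (1,4), (2,4)

α = atan 0.3 = 16.70°;  2α = 33.40°
n_0 = (-0.3400, +0.9404)
n_1 = (-0.9989, +0.0469)
n_2 = (-0.9373, -0.3484)
n_3 = (+0.2529, -0.9675)
n_4 = (+0.9142, +0.4052)
  (0,1): δ = 112.57°  ·
  (0,2): δ = 89.49°  ·
  (0,3): δ = 5.23°  ✓
  (0,4): δ = 94.03°  ·
  (1,2): δ = 156.92°  ·
  (1,3): δ = 72.66°  ·
  (1,4): δ = 26.59°  ✓
  (2,3): δ = 95.74°  ·
  (2,4): δ = 3.52°  ✓
  (3,4): δ = 80.74°  ·
antipodal pairs: 3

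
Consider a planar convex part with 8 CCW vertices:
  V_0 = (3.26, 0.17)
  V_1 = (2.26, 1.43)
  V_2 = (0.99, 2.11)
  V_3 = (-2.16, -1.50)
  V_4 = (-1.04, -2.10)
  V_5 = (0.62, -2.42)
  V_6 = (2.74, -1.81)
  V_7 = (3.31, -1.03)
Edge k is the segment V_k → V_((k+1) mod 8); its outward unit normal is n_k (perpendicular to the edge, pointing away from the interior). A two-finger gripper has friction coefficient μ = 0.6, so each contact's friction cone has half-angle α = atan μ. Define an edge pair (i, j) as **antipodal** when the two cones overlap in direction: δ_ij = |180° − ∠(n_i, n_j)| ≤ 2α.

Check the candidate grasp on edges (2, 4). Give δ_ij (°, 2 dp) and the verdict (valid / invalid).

α = atan 0.6 = 30.96°;  2α = 61.93°
edge 2: e_2 = (-3.15, -3.61);  n_2 = (-0.7535, +0.6575)
edge 4: e_4 = (+1.66, -0.32);  n_4 = (-0.1893, -0.9819)
∠(n_2, n_4) = 120.20°
δ = |180° − 120.20°| = 59.80°
59.80° ≤ 2α = 61.93°  →  valid

δ = 59.80°, valid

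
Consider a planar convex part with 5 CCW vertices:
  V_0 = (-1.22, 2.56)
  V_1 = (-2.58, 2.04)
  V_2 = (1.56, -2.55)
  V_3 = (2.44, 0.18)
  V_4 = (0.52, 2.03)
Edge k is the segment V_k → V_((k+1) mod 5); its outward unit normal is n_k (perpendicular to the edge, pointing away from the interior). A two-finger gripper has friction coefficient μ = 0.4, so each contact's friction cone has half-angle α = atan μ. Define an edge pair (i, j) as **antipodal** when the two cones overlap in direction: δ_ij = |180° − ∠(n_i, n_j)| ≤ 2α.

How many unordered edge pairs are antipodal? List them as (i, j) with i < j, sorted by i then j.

α = atan 0.4 = 21.80°;  2α = 43.60°
n_0 = (-0.3571, +0.9341)
n_1 = (-0.7426, -0.6698)
n_2 = (+0.9518, -0.3068)
n_3 = (+0.6939, +0.7201)
n_4 = (+0.2914, +0.9566)
  (0,1): δ = 68.88°  ·
  (0,2): δ = 51.21°  ·
  (0,3): δ = 115.14°  ·
  (0,4): δ = 142.13°  ·
  (1,2): δ = 59.92°  ·
  (1,3): δ = 4.01°  ✓
  (1,4): δ = 31.01°  ✓
  (2,3): δ = 116.07°  ·
  (2,4): δ = 89.07°  ·
  (3,4): δ = 153.00°  ·
antipodal pairs: 2

count = 2; pairs: (1,3), (1,4)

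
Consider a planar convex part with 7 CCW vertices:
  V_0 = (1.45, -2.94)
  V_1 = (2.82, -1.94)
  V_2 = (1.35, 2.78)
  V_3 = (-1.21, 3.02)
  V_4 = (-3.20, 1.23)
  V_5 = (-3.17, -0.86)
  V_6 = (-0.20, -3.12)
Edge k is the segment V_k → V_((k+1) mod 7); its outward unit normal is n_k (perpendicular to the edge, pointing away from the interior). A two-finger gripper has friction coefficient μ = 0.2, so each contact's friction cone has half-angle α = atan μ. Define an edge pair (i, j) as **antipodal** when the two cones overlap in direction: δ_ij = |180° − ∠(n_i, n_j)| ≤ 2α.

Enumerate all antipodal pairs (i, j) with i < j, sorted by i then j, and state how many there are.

count = 3; pairs: (0,3), (1,4), (2,6)

α = atan 0.2 = 11.31°;  2α = 22.62°
n_0 = (+0.5896, -0.8077)
n_1 = (+0.9548, +0.2974)
n_2 = (+0.0933, +0.9956)
n_3 = (-0.6688, +0.7435)
n_4 = (-0.9999, -0.0144)
n_5 = (-0.6056, -0.7958)
n_6 = (+0.1084, -0.9941)
  (0,1): δ = 108.83°  ·
  (0,2): δ = 41.48°  ·
  (0,3): δ = 5.84°  ✓
  (0,4): δ = 54.70°  ·
  (0,5): δ = 106.60°  ·
  (0,6): δ = 150.10°  ·
  (1,2): δ = 112.65°  ·
  (1,3): δ = 65.33°  ·
  (1,4): δ = 16.48°  ✓
  (1,5): δ = 35.43°  ·
  (1,6): δ = 78.93°  ·
  (2,3): δ = 132.67°  ·
  (2,4): δ = 83.82°  ·
  (2,5): δ = 31.91°  ·
  (2,6): δ = 11.58°  ✓
  (3,4): δ = 131.15°  ·
  (3,5): δ = 79.24°  ·
  (3,6): δ = 35.75°  ·
  (4,5): δ = 128.09°  ·
  (4,6): δ = 84.60°  ·
  (5,6): δ = 136.51°  ·
antipodal pairs: 3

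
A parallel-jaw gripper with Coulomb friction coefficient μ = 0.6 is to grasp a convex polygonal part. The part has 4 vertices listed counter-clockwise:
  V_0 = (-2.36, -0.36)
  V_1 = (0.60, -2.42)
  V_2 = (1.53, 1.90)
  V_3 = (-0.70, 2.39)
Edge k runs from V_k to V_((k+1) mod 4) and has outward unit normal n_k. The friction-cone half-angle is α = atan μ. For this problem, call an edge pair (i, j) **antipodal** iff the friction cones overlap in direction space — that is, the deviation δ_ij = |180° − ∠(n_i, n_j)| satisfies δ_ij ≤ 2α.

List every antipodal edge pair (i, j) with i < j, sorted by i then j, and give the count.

count = 2; pairs: (0,2), (1,3)

α = atan 0.6 = 30.96°;  2α = 61.93°
n_0 = (-0.5712, -0.8208)
n_1 = (+0.9776, -0.2105)
n_2 = (+0.2146, +0.9767)
n_3 = (-0.8561, +0.5168)
  (0,1): δ = 67.31°  ·
  (0,2): δ = 22.44°  ✓
  (0,3): δ = 93.72°  ·
  (1,2): δ = 90.24°  ·
  (1,3): δ = 18.97°  ✓
  (2,3): δ = 108.72°  ·
antipodal pairs: 2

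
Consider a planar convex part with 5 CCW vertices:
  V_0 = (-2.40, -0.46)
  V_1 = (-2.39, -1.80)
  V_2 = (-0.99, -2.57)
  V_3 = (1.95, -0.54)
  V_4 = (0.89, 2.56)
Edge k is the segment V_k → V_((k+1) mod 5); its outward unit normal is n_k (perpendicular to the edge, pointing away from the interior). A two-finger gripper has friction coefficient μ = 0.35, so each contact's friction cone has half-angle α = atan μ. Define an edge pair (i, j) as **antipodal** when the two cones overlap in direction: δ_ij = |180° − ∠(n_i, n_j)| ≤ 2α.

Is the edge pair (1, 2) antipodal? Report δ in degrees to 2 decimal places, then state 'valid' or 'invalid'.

δ = 116.57°, invalid

α = atan 0.35 = 19.29°;  2α = 38.58°
edge 1: e_1 = (+1.40, -0.77);  n_1 = (-0.4819, -0.8762)
edge 2: e_2 = (+2.94, +2.03);  n_2 = (+0.5682, -0.8229)
∠(n_1, n_2) = 63.43°
δ = |180° − 63.43°| = 116.57°
116.57° > 2α = 38.58°  →  invalid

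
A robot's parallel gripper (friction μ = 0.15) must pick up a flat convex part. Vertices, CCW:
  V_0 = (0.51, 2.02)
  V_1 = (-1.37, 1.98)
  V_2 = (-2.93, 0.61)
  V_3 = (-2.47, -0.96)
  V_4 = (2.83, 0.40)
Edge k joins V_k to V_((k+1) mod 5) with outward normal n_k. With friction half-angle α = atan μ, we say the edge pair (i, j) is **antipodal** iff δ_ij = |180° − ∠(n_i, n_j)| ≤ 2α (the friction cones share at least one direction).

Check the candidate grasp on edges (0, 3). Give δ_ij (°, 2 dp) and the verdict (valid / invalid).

α = atan 0.15 = 8.53°;  2α = 17.06°
edge 0: e_0 = (-1.88, -0.04);  n_0 = (-0.0213, +0.9998)
edge 3: e_3 = (+5.30, +1.36);  n_3 = (+0.2486, -0.9686)
∠(n_0, n_3) = 166.83°
δ = |180° − 166.83°| = 13.17°
13.17° ≤ 2α = 17.06°  →  valid

δ = 13.17°, valid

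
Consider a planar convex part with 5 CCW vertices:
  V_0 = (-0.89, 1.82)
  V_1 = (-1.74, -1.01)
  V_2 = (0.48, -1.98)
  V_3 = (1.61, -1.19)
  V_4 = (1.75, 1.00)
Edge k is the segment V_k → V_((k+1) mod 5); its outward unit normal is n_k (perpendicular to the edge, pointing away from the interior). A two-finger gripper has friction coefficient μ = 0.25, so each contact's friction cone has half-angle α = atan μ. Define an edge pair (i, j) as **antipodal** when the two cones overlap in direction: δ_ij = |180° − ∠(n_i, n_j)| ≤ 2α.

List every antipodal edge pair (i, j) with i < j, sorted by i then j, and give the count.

α = atan 0.25 = 14.04°;  2α = 28.07°
n_0 = (-0.9577, +0.2877)
n_1 = (-0.4004, -0.9163)
n_2 = (+0.5730, -0.8196)
n_3 = (+0.9980, -0.0638)
n_4 = (+0.2966, +0.9550)
  (0,1): δ = 96.88°  ·
  (0,2): δ = 38.32°  ·
  (0,3): δ = 13.06°  ✓
  (0,4): δ = 89.46°  ·
  (1,2): δ = 121.44°  ·
  (1,3): δ = 70.06°  ·
  (1,4): δ = 6.35°  ✓
  (2,3): δ = 128.62°  ·
  (2,4): δ = 52.21°  ·
  (3,4): δ = 103.60°  ·
antipodal pairs: 2

count = 2; pairs: (0,3), (1,4)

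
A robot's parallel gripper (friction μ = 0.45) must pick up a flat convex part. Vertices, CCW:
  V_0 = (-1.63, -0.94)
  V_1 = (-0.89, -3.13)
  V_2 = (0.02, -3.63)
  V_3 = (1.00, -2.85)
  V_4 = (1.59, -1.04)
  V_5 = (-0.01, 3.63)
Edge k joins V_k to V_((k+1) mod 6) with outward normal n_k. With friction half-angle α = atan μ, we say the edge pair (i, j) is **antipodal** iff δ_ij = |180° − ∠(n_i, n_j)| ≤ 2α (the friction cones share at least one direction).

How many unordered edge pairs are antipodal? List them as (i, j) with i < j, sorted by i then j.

α = atan 0.45 = 24.23°;  2α = 48.46°
n_0 = (-0.9474, -0.3201)
n_1 = (-0.4815, -0.8764)
n_2 = (+0.6227, -0.7824)
n_3 = (+0.9508, -0.3099)
n_4 = (+0.9460, +0.3241)
n_5 = (-0.9425, +0.3341)
  (0,1): δ = 137.46°  ·
  (0,2): δ = 70.15°  ·
  (0,3): δ = 36.72°  ✓
  (0,4): δ = 0.24°  ✓
  (0,5): δ = 141.81°  ·
  (1,2): δ = 112.70°  ·
  (1,3): δ = 79.27°  ·
  (1,4): δ = 42.30°  ✓
  (1,5): δ = 99.27°  ·
  (2,3): δ = 146.57°  ·
  (2,4): δ = 109.60°  ·
  (2,5): δ = 31.96°  ✓
  (3,4): δ = 143.03°  ·
  (3,5): δ = 1.46°  ✓
  (4,5): δ = 38.43°  ✓
antipodal pairs: 6

count = 6; pairs: (0,3), (0,4), (1,4), (2,5), (3,5), (4,5)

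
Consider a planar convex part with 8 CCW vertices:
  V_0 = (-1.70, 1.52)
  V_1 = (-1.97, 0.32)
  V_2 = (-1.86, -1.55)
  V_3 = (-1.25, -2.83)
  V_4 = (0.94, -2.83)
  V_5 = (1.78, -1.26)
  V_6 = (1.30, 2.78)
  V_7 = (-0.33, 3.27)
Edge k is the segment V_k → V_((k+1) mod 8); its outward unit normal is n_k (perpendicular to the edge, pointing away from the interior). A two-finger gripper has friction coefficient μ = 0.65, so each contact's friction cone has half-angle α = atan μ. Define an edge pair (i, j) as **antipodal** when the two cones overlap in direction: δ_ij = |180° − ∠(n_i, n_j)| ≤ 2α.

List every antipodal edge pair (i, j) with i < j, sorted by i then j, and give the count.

α = atan 0.65 = 33.02°;  2α = 66.05°
n_0 = (-0.9756, +0.2195)
n_1 = (-0.9983, -0.0587)
n_2 = (-0.9027, -0.4302)
n_3 = (+0.0000, -1.0000)
n_4 = (+0.8817, -0.4718)
n_5 = (+0.9930, +0.1180)
n_6 = (+0.2879, +0.9577)
n_7 = (-0.7874, +0.6164)
  (0,1): δ = 163.95°  ·
  (0,2): δ = 141.84°  ·
  (0,3): δ = 77.32°  ·
  (0,4): δ = 15.47°  ✓
  (0,5): δ = 19.46°  ✓
  (0,6): δ = 85.95°  ·
  (0,7): δ = 154.62°  ·
  (1,2): δ = 157.89°  ·
  (1,3): δ = 93.37°  ·
  (1,4): δ = 31.51°  ✓
  (1,5): δ = 3.41°  ✓
  (1,6): δ = 69.90°  ·
  (1,7): δ = 138.58°  ·
  (2,3): δ = 115.48°  ·
  (2,4): δ = 53.63°  ✓
  (2,5): δ = 18.71°  ✓
  (2,6): δ = 47.79°  ✓
  (2,7): δ = 116.46°  ·
  (3,4): δ = 118.15°  ·
  (3,5): δ = 83.22°  ·
  (3,6): δ = 16.73°  ✓
  (3,7): δ = 51.94°  ✓
  (4,5): δ = 145.08°  ·
  (4,6): δ = 78.58°  ·
  (4,7): δ = 9.91°  ✓
  (5,6): δ = 113.51°  ·
  (5,7): δ = 44.83°  ✓
  (6,7): δ = 111.32°  ·
antipodal pairs: 11

count = 11; pairs: (0,4), (0,5), (1,4), (1,5), (2,4), (2,5), (2,6), (3,6), (3,7), (4,7), (5,7)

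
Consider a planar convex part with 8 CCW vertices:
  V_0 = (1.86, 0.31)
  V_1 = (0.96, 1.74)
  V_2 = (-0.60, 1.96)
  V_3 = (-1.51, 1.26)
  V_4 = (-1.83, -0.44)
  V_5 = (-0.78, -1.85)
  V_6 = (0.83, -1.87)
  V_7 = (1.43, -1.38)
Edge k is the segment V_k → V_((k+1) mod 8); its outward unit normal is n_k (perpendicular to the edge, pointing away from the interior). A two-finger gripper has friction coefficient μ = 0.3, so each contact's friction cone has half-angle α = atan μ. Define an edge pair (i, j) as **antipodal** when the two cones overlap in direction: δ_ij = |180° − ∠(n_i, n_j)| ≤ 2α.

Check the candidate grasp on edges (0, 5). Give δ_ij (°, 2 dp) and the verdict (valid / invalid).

α = atan 0.3 = 16.70°;  2α = 33.40°
edge 0: e_0 = (-0.90, +1.43);  n_0 = (+0.8463, +0.5327)
edge 5: e_5 = (+1.61, -0.02);  n_5 = (-0.0124, -0.9999)
∠(n_0, n_5) = 122.90°
δ = |180° − 122.90°| = 57.10°
57.10° > 2α = 33.40°  →  invalid

δ = 57.10°, invalid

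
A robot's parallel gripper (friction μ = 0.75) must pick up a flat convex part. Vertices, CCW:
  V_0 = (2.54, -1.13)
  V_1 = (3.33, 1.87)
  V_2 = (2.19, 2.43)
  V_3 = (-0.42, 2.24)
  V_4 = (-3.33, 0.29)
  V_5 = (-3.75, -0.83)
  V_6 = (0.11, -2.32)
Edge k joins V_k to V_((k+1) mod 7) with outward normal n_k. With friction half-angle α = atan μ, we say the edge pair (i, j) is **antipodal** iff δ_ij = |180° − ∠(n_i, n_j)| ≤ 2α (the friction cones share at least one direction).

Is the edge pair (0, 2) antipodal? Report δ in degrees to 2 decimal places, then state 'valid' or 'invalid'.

δ = 71.08°, valid

α = atan 0.75 = 36.87°;  2α = 73.74°
edge 0: e_0 = (+0.79, +3.00);  n_0 = (+0.9670, -0.2547)
edge 2: e_2 = (-2.61, -0.19);  n_2 = (-0.0726, +0.9974)
∠(n_0, n_2) = 108.92°
δ = |180° − 108.92°| = 71.08°
71.08° ≤ 2α = 73.74°  →  valid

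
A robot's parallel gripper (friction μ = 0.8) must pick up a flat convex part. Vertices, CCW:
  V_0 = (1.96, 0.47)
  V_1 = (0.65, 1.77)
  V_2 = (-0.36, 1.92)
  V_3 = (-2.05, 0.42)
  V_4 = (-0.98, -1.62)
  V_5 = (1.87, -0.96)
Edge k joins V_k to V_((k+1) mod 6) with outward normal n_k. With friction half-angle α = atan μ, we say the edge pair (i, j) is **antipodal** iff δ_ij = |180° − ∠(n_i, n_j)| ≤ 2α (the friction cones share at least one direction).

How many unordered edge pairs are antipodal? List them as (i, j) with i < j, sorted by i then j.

α = atan 0.8 = 38.66°;  2α = 77.32°
n_0 = (+0.7044, +0.7098)
n_1 = (+0.1469, +0.9892)
n_2 = (-0.6638, +0.7479)
n_3 = (-0.8856, -0.4645)
n_4 = (+0.2256, -0.9742)
n_5 = (+0.9980, -0.0628)
  (0,1): δ = 143.67°  ·
  (0,2): δ = 93.63°  ·
  (0,3): δ = 17.54°  ✓
  (0,4): δ = 57.82°  ✓
  (0,5): δ = 131.18°  ·
  (1,2): δ = 129.96°  ·
  (1,3): δ = 53.88°  ✓
  (1,4): δ = 21.49°  ✓
  (1,5): δ = 94.85°  ·
  (2,3): δ = 103.91°  ·
  (2,4): δ = 28.55°  ✓
  (2,5): δ = 44.81°  ✓
  (3,4): δ = 104.64°  ·
  (3,5): δ = 31.28°  ✓
  (4,5): δ = 106.64°  ·
antipodal pairs: 7

count = 7; pairs: (0,3), (0,4), (1,3), (1,4), (2,4), (2,5), (3,5)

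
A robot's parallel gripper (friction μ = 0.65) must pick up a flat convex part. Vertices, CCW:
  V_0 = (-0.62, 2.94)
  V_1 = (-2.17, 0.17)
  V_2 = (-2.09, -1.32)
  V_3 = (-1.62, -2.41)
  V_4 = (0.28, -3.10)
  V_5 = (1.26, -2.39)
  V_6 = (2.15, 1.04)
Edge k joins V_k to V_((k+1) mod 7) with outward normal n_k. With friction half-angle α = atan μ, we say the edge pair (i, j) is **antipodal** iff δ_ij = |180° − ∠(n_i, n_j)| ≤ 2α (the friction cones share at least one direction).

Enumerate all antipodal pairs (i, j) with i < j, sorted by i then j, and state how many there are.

count = 8; pairs: (0,4), (0,5), (1,4), (1,5), (1,6), (2,5), (2,6), (3,6)

α = atan 0.65 = 33.02°;  2α = 66.05°
n_0 = (-0.8727, +0.4883)
n_1 = (-0.9986, -0.0536)
n_2 = (-0.9183, -0.3960)
n_3 = (-0.3413, -0.9399)
n_4 = (+0.5867, -0.8098)
n_5 = (+0.9679, -0.2512)
n_6 = (+0.5656, +0.8246)
  (0,1): δ = 147.70°  ·
  (0,2): δ = 127.44°  ·
  (0,3): δ = 80.73°  ·
  (0,4): δ = 24.85°  ✓
  (0,5): δ = 14.68°  ✓
  (0,6): δ = 84.78°  ·
  (1,2): δ = 159.75°  ·
  (1,3): δ = 113.03°  ·
  (1,4): δ = 57.15°  ✓
  (1,5): δ = 17.62°  ✓
  (1,6): δ = 52.48°  ✓
  (2,3): δ = 133.28°  ·
  (2,4): δ = 77.40°  ·
  (2,5): δ = 37.87°  ✓
  (2,6): δ = 32.23°  ✓
  (3,4): δ = 124.12°  ·
  (3,5): δ = 84.59°  ·
  (3,6): δ = 14.49°  ✓
  (4,5): δ = 140.47°  ·
  (4,6): δ = 70.37°  ·
  (5,6): δ = 109.90°  ·
antipodal pairs: 8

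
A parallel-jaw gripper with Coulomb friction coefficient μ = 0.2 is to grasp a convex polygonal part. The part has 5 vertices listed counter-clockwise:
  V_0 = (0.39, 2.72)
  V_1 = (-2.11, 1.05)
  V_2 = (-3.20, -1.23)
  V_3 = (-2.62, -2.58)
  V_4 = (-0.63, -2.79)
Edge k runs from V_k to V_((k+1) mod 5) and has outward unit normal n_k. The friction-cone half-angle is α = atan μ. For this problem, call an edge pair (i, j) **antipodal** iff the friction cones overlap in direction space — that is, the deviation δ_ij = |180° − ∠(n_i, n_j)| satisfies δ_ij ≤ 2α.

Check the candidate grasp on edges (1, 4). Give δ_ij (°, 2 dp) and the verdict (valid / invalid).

α = atan 0.2 = 11.31°;  2α = 22.62°
edge 1: e_1 = (-1.09, -2.28);  n_1 = (-0.9022, +0.4313)
edge 4: e_4 = (+1.02, +5.51);  n_4 = (+0.9833, -0.1820)
∠(n_1, n_4) = 164.94°
δ = |180° − 164.94°| = 15.06°
15.06° ≤ 2α = 22.62°  →  valid

δ = 15.06°, valid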